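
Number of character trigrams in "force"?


Word: "force" (length 5)
Number of 3-grams = length - 3 + 1 = 5 - 3 + 1
= 3


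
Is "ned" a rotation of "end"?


Word: "end", Candidate: "ned"
Method: check if candidate is substring of word+word
"endend" contains "ned"? No
Is rotation = No


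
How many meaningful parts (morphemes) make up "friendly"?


Word: "friendly"
Morphemes: friend / -ly
Each morpheme carries meaning
= 2 morphemes


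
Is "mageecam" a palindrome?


Word: "mageecam"
Reversed: "maceegam"
Forward == Backward? mageecam != maceegam
Palindrome = No


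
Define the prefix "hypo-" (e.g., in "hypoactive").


Prefix: hypo-
Example: hypoactive = hypo- + active
Meaning = under / below normal


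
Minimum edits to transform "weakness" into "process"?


Word 1: "weakness" (length 8)
Word 2: "process" (length 7)
One optimal edit sequence (insert/delete/substitute each cost 1):
  1. delete 'w'  (+1)
  2. substitute 'e' -> 'p'  (+1)
  3. substitute 'a' -> 'r'  (+1)
  4. substitute 'k' -> 'o'  (+1)
  5. substitute 'n' -> 'c'  (+1)
  6. keep 'e'
  7. keep 's'
  8. keep 's'
Total edit operations: 5
Edit distance = 5


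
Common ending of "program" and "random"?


Word 1: "program"
Word 2: "random"
Comparing from end:
  Pos -1: 'm' == 'm'
  Pos -2: 'a' != 'o' (stop)
LCS = "m" (length 1)


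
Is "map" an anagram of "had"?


Word 1: "had" → sorted: adh
Word 2: "map" → sorted: amp
Same letters? adh != amp
Anagram = No


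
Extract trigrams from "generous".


Word: "generous" (length 8)
Number of trigrams = 8 - 3 + 1 = 6
  Position 0: "gen"
  Position 1: "ene"
  Position 2: "ner"
  Position 3: "ero"
  Position 4: "rou"
  Position 5: "ous"
Trigrams = "gen", "ene", "ner", "ero", "rou", "ous"


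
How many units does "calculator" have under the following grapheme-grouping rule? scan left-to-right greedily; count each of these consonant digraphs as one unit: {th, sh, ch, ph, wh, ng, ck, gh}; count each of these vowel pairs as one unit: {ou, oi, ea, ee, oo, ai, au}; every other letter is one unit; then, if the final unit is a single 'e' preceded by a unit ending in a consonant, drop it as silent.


Word: "calculator" (10 letters)
Left-to-right scan:
  (1) 'c' (letter)
  (2) 'a' (letter)
  (3) 'l' (letter)
  (4) 'c' (letter)
  (5) 'u' (letter)
  (6) 'l' (letter)
  (7) 'a' (letter)
  (8) 't' (letter)
  (9) 'o' (letter)
  (10) 'r' (letter)
Units from scan: 10
Sound units = 10 units


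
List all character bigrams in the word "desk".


Word: "desk" (length 4)
Number of bigrams = 4 - 2 + 1 = 3
  Position 0: "de"
  Position 1: "es"
  Position 2: "sk"
Bigrams = "de", "es", "sk"


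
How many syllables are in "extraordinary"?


Word: "extraordinary"
Syllable breakdown: ex · traor · di · nar · y
Counting: 5 parts
= 5 syllables


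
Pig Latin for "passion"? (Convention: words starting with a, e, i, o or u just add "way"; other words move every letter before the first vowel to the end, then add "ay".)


Word: "passion"
Starts with consonant(s) → move to end, add 'ay'
Consonant cluster: "p"
Pig Latin = "assionpay"


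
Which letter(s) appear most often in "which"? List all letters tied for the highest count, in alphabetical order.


Word: "which"
Letter counts:
  'c': 1
  'h': 2
  'i': 1
  'w': 1
Maximum count = 2
Most frequent = 'h' (2 times each)


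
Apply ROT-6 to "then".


Word: "then"
Shift: 6
Each letter → (letter + shift) mod 26:
  't' (19) + 6 = 25 → 'z'
  'h' (7) + 6 = 13 → 'n'
  'e' (4) + 6 = 10 → 'k'
  'n' (13) + 6 = 19 → 't'
Result = "znkt"


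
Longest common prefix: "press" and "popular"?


Word 1: "press"
Word 2: "popular"
Comparing from start:
  Pos 0: 'p' == 'p'
  Pos 1: 'r' != 'o' (stop)
LCP = "p" (length 1)


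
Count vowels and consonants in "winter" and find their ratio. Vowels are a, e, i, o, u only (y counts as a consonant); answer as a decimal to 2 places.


Word: "winter"
Vowels (a,e,i,o,u): 2
Consonants: 4
Ratio = 2/4
= 0.50


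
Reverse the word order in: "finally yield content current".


Original: "finally yield content current"
Words (1..n): finally | yield | content | current
Reversed (n..1): current | content | yield | finally
Result = "current content yield finally"


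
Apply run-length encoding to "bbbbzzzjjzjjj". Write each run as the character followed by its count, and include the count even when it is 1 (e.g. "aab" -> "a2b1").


String: "bbbbzzzjjzjjj"
Scanning for consecutive runs:
  'b' x 4
  'z' x 3
  'j' x 2
  'z' x 1
  'j' x 3
RLE = "b4z3j2z1j3"


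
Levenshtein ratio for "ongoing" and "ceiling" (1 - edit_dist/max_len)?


Word 1: "ongoing" (length 7)
Word 2: "ceiling" (length 7)
One optimal edit sequence:
  1. substitute 'o' -> 'c'  (+1)
  2. substitute 'n' -> 'e'  (+1)
  3. substitute 'g' -> 'i'  (+1)
  4. substitute 'o' -> 'l'  (+1)
  5. keep 'i'
  6. keep 'n'
  7. keep 'g'
Edit distance = 4
Max length = max(7, 7) = 7
Similarity = 1 - 4/7
= 0.4286


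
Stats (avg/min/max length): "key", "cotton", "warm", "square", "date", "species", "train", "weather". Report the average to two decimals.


Lengths: "key"=3, "cotton"=6, "warm"=4, "square"=6, "date"=4, "species"=7, "train"=5, "weather"=7
Sum = 42, Count = 8
Average = 42/8 = 5.25
= avg=5.25, min=3, max=7


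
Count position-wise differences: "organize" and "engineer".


Comparing character by character (same length = 8):
  Pos 0: 'o' vs 'e' !=
  Pos 1: 'r' vs 'n' !=
  Pos 2: 'g' vs 'g' =
  Pos 3: 'a' vs 'i' !=
  Pos 4: 'n' vs 'n' =
  Pos 5: 'i' vs 'e' !=
  Pos 6: 'z' vs 'e' !=
  Pos 7: 'e' vs 'r' !=
Hamming distance = 6


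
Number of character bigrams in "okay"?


Word: "okay" (length 4)
Number of 2-grams = length - 2 + 1 = 4 - 2 + 1
= 3


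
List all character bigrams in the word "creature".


Word: "creature" (length 8)
Number of bigrams = 8 - 2 + 1 = 7
  Position 0: "cr"
  Position 1: "re"
  Position 2: "ea"
  Position 3: "at"
  Position 4: "tu"
  Position 5: "ur"
  Position 6: "re"
Bigrams = "cr", "re", "ea", "at", "tu", "ur", "re"


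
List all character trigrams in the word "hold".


Word: "hold" (length 4)
Number of trigrams = 4 - 3 + 1 = 2
  Position 0: "hol"
  Position 1: "old"
Trigrams = "hol", "old"


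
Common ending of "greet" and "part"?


Word 1: "greet"
Word 2: "part"
Comparing from end:
  Pos -1: 't' == 't'
  Pos -2: 'e' != 'r' (stop)
LCS = "t" (length 1)


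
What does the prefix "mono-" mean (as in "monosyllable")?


Prefix: mono-
Example: monosyllable (mono- + syllable)
Meaning = one


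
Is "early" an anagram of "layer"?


Word 1: "layer" → sorted: aelry
Word 2: "early" → sorted: aelry
Same letters? aelry == aelry
Anagram = Yes


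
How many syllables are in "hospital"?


Word: "hospital"
Syllable breakdown: hos | pi | tal
Counting: 3 parts
= 3 syllables


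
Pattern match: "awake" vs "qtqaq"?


Pattern of "awake": [0, 1, 0, 2, 3]
Pattern of "qtqaq": [0, 1, 0, 2, 0]
Patterns do not match
Same pattern = No


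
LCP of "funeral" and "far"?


Word 1: "funeral"
Word 2: "far"
Comparing from start:
  Pos 0: 'f' == 'f'
  Pos 1: 'u' != 'a' (stop)
LCP = "f" (length 1)


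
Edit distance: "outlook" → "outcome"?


Word 1: "outlook" (length 7)
Word 2: "outcome" (length 7)
One optimal edit sequence (insert/delete/substitute each cost 1):
  1. keep 'o'
  2. keep 'u'
  3. keep 't'
  4. substitute 'l' -> 'c'  (+1)
  5. keep 'o'
  6. substitute 'o' -> 'm'  (+1)
  7. substitute 'k' -> 'e'  (+1)
Total edit operations: 3
Edit distance = 3


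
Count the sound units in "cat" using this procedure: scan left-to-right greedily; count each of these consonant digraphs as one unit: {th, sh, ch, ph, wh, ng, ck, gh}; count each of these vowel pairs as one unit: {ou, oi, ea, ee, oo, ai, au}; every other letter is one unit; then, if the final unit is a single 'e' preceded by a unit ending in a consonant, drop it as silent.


Word: "cat" (3 letters)
Left-to-right scan:
  [1] 'c' (letter)
  [2] 'a' (letter)
  [3] 't' (letter)
Units from scan: 3
Sound units = 3 units


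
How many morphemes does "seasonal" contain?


Word: "seasonal"
Morphemes: season / -al
Each morpheme carries meaning
= 2 morphemes


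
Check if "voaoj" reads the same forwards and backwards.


Word: "voaoj"
Reversed: "joaov"
Forward == Backward? voaoj != joaov
Palindrome = No


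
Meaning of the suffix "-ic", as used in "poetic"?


Suffix: -ic
As in: poetic -> poet + -ic
Meaning = relating to


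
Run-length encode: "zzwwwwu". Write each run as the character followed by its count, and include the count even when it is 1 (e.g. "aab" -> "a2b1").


String: "zzwwwwu"
Scanning for consecutive runs:
  'z' x 2
  'w' x 4
  'u' x 1
RLE = "z2w4u1"


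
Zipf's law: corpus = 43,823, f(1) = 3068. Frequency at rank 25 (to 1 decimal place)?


Zipf's law: f(r) = f(1) / r
f(1) = 3068
f(25) = 3068 / 25
= 122.7 occurrences


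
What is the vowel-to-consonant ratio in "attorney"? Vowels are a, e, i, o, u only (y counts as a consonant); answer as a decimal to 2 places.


Word: "attorney"
Vowels (a,e,i,o,u): 3
Consonants: 5
Ratio = 3/5
= 0.60


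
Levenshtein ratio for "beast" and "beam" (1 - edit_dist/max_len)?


Word 1: "beast" (length 5)
Word 2: "beam" (length 4)
One optimal edit sequence:
  1. keep 'b'
  2. keep 'e'
  3. keep 'a'
  4. delete 's'  (+1)
  5. substitute 't' -> 'm'  (+1)
Edit distance = 2
Max length = max(5, 4) = 5
Similarity = 1 - 2/5
= 0.6000


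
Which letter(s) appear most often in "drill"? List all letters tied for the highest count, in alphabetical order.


Word: "drill"
Letter counts:
  'd': 1
  'i': 1
  'l': 2
  'r': 1
Maximum count = 2
Most frequent = 'l' (2 times each)


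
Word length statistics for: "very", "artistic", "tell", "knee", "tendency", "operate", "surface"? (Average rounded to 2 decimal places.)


Lengths: "very"=4, "artistic"=8, "tell"=4, "knee"=4, "tendency"=8, "operate"=7, "surface"=7
Sum = 42, Count = 7
Average = 42/7 = 6.00
= avg=6.00, min=4, max=8


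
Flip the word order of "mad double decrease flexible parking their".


Original: "mad double decrease flexible parking their"
Words (1..n): mad | double | decrease | flexible | parking | their
Reversed (n..1): their | parking | flexible | decrease | double | mad
Result = "their parking flexible decrease double mad"


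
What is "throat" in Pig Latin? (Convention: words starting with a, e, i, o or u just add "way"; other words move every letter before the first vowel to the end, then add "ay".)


Word: "throat"
Starts with consonant(s) → move to end, add 'ay'
Consonant cluster: "thr"
Pig Latin = "oatthray"


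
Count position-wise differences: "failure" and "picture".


Comparing character by character (same length = 7):
  Pos 0: 'f' vs 'p' !=
  Pos 1: 'a' vs 'i' !=
  Pos 2: 'i' vs 'c' !=
  Pos 3: 'l' vs 't' !=
  Pos 4: 'u' vs 'u' =
  Pos 5: 'r' vs 'r' =
  Pos 6: 'e' vs 'e' =
Hamming distance = 4


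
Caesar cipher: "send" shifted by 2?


Word: "send"
Shift: 2
Each letter → (letter + shift) mod 26:
  's' (18) + 2 = 20 → 'u'
  'e' (4) + 2 = 6 → 'g'
  'n' (13) + 2 = 15 → 'p'
  'd' (3) + 2 = 5 → 'f'
Result = "ugpf"


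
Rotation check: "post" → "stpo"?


Word: "post", Candidate: "stpo"
Method: check if candidate is substring of word+word
"postpost" contains "stpo"? Yes
Is rotation = Yes


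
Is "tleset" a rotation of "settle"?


Word: "settle", Candidate: "tleset"
Method: check if candidate is substring of word+word
"settlesettle" contains "tleset"? Yes
Is rotation = Yes


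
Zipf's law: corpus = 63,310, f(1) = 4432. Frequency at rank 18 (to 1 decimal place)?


Zipf's law: f(r) = f(1) / r
f(1) = 4432
f(18) = 4432 / 18
= 246.2 occurrences


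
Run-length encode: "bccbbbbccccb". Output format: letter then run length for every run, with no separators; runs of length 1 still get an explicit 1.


String: "bccbbbbccccb"
Scanning for consecutive runs:
  'b' x 1
  'c' x 2
  'b' x 4
  'c' x 4
  'b' x 1
RLE = "b1c2b4c4b1"


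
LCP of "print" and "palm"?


Word 1: "print"
Word 2: "palm"
Comparing from start:
  Pos 0: 'p' == 'p'
  Pos 1: 'r' != 'a' (stop)
LCP = "p" (length 1)


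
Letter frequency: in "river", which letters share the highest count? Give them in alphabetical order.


Word: "river"
Letter counts:
  'e': 1
  'i': 1
  'r': 2
  'v': 1
Maximum count = 2
Most frequent = 'r' (2 times each)


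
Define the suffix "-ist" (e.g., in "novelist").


Suffix: -ist
Example: novelist (novel + -ist)
Meaning = one who practices


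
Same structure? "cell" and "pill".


Pattern of "cell": [0, 1, 2, 2]
Pattern of "pill": [0, 1, 2, 2]
Patterns match
Same pattern = Yes


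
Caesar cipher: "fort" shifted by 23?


Word: "fort"
Shift: 23
Each letter → (letter + shift) mod 26:
  'f' (5) + 23 = 2 → 'c'
  'o' (14) + 23 = 11 → 'l'
  'r' (17) + 23 = 14 → 'o'
  't' (19) + 23 = 16 → 'q'
Result = "cloq"


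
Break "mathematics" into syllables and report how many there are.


Word: "mathematics"
Syllable breakdown: math-e-mat-ics
Counting: 4 parts
= 4 syllables


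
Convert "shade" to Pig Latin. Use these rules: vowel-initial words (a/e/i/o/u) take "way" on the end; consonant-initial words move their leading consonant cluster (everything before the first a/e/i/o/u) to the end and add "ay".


Word: "shade"
Starts with consonant(s) → move to end, add 'ay'
Consonant cluster: "sh"
Pig Latin = "adeshay"


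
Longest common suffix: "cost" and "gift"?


Word 1: "cost"
Word 2: "gift"
Comparing from end:
  Pos -1: 't' == 't'
  Pos -2: 's' != 'f' (stop)
LCS = "t" (length 1)


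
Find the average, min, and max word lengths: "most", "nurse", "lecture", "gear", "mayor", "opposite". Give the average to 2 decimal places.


Lengths: "most"=4, "nurse"=5, "lecture"=7, "gear"=4, "mayor"=5, "opposite"=8
Sum = 33, Count = 6
Average = 33/6 = 5.50
= avg=5.50, min=4, max=8


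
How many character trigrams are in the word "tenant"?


Word: "tenant" (length 6)
Number of 3-grams = length - 3 + 1 = 6 - 3 + 1
= 4


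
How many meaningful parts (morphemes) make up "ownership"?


Word: "ownership"
Morphemes: own + -er + -ship
Each morpheme carries meaning
= 3 morphemes


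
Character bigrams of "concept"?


Word: "concept" (length 7)
Number of bigrams = 7 - 2 + 1 = 6
  Position 0: "co"
  Position 1: "on"
  Position 2: "nc"
  Position 3: "ce"
  Position 4: "ep"
  Position 5: "pt"
Bigrams = "co", "on", "nc", "ce", "ep", "pt"


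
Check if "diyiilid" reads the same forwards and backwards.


Word: "diyiilid"
Reversed: "diliiyid"
Forward == Backward? diyiilid != diliiyid
Palindrome = No


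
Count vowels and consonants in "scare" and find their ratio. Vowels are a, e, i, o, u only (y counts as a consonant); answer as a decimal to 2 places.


Word: "scare"
Vowels (a,e,i,o,u): 2
Consonants: 3
Ratio = 2/3
= 0.67


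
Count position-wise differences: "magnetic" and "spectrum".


Comparing character by character (same length = 8):
  Pos 0: 'm' vs 's' !=
  Pos 1: 'a' vs 'p' !=
  Pos 2: 'g' vs 'e' !=
  Pos 3: 'n' vs 'c' !=
  Pos 4: 'e' vs 't' !=
  Pos 5: 't' vs 'r' !=
  Pos 6: 'i' vs 'u' !=
  Pos 7: 'c' vs 'm' !=
Hamming distance = 8


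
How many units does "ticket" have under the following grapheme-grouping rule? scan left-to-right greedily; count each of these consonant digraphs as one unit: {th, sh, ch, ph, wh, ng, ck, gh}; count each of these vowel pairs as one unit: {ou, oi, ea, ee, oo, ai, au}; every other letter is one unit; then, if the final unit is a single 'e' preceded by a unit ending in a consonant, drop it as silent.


Word: "ticket" (6 letters)
Left-to-right scan:
  [1] 't' (letter)
  [2] 'i' (letter)
  [3] 'ck' (digraph)
  [4] 'e' (letter)
  [5] 't' (letter)
Units from scan: 5
Sound units = 5 units


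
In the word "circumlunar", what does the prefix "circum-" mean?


Prefix: circum-
Example: circumlunar (circum- + lunar)
Meaning = around


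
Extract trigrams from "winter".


Word: "winter" (length 6)
Number of trigrams = 6 - 3 + 1 = 4
  Position 0: "win"
  Position 1: "int"
  Position 2: "nte"
  Position 3: "ter"
Trigrams = "win", "int", "nte", "ter"


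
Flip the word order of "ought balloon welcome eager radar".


Original: "ought balloon welcome eager radar"
Words (1..n): ought | balloon | welcome | eager | radar
Reversed (n..1): radar | eager | welcome | balloon | ought
Result = "radar eager welcome balloon ought"


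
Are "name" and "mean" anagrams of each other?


Word 1: "name" → sorted: aemn
Word 2: "mean" → sorted: aemn
Same letters? aemn == aemn
Anagram = Yes


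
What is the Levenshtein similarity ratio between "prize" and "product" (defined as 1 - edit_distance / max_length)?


Word 1: "prize" (length 5)
Word 2: "product" (length 7)
One optimal edit sequence:
  1. keep 'p'
  2. keep 'r'
  3. insert 'o'  (+1)
  4. insert 'd'  (+1)
  5. substitute 'i' -> 'u'  (+1)
  6. substitute 'z' -> 'c'  (+1)
  7. substitute 'e' -> 't'  (+1)
Edit distance = 5
Max length = max(5, 7) = 7
Similarity = 1 - 5/7
= 0.2857


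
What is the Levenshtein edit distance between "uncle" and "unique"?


Word 1: "uncle" (length 5)
Word 2: "unique" (length 6)
One optimal edit sequence (insert/delete/substitute each cost 1):
  1. keep 'u'
  2. keep 'n'
  3. insert 'i'  (+1)
  4. substitute 'c' -> 'q'  (+1)
  5. substitute 'l' -> 'u'  (+1)
  6. keep 'e'
Total edit operations: 3
Edit distance = 3


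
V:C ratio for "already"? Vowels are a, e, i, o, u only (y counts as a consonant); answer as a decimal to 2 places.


Word: "already"
Vowels (a,e,i,o,u): 3
Consonants: 4
Ratio = 3/4
= 0.75


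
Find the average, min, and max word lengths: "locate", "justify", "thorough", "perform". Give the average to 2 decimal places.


Lengths: "locate"=6, "justify"=7, "thorough"=8, "perform"=7
Sum = 28, Count = 4
Average = 28/4 = 7.00
= avg=7.00, min=6, max=8


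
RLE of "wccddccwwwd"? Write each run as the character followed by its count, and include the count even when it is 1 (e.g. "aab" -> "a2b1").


String: "wccddccwwwd"
Scanning for consecutive runs:
  'w' x 1
  'c' x 2
  'd' x 2
  'c' x 2
  'w' x 3
  'd' x 1
RLE = "w1c2d2c2w3d1"


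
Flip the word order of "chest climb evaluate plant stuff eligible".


Original: "chest climb evaluate plant stuff eligible"
Words (1..n): chest | climb | evaluate | plant | stuff | eligible
Reversed (n..1): eligible | stuff | plant | evaluate | climb | chest
Result = "eligible stuff plant evaluate climb chest"


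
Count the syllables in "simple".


Word: "simple"
Syllable breakdown: sim-ple
Counting: 2 parts
= 2 syllables


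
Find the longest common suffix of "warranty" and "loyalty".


Word 1: "warranty"
Word 2: "loyalty"
Comparing from end:
  Pos -1: 'y' == 'y'
  Pos -2: 't' == 't'
  Pos -3: 'n' != 'l' (stop)
LCS = "ty" (length 2)


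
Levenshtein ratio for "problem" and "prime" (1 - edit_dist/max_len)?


Word 1: "problem" (length 7)
Word 2: "prime" (length 5)
One optimal edit sequence:
  1. keep 'p'
  2. keep 'r'
  3. delete 'o'  (+1)
  4. substitute 'b' -> 'i'  (+1)
  5. substitute 'l' -> 'm'  (+1)
  6. keep 'e'
  7. delete 'm'  (+1)
Edit distance = 4
Max length = max(7, 5) = 7
Similarity = 1 - 4/7
= 0.4286


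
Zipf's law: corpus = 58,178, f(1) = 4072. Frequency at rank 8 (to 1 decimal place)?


Zipf's law: f(r) = f(1) / r
f(1) = 4072
f(8) = 4072 / 8
= 509.0 occurrences


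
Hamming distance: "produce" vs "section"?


Comparing character by character (same length = 7):
  Pos 0: 'p' vs 's' !=
  Pos 1: 'r' vs 'e' !=
  Pos 2: 'o' vs 'c' !=
  Pos 3: 'd' vs 't' !=
  Pos 4: 'u' vs 'i' !=
  Pos 5: 'c' vs 'o' !=
  Pos 6: 'e' vs 'n' !=
Hamming distance = 7


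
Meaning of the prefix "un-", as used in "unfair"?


Prefix: un-
Example: unfair (un- + fair)
Meaning = not / reverse


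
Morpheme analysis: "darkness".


Word: "darkness"
Morphemes: dark | -ness
Each morpheme carries meaning
= 2 morphemes


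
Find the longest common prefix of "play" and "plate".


Word 1: "play"
Word 2: "plate"
Comparing from start:
  Pos 0: 'p' == 'p'
  Pos 1: 'l' == 'l'
  Pos 2: 'a' == 'a'
  Pos 3: 'y' != 't' (stop)
LCP = "pla" (length 3)


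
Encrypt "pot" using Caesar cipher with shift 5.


Word: "pot"
Shift: 5
Each letter → (letter + shift) mod 26:
  'p' (15) + 5 = 20 → 'u'
  'o' (14) + 5 = 19 → 't'
  't' (19) + 5 = 24 → 'y'
Result = "uty"


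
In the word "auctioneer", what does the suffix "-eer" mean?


Suffix: -eer
Example: auctioneer (auction + -eer)
Meaning = one who is concerned with


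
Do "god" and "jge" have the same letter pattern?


Pattern of "god": [0, 1, 2]
Pattern of "jge": [0, 1, 2]
Patterns match
Same pattern = Yes


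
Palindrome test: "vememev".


Word: "vememev"
Reversed: "vememev"
Forward == Backward? vememev == vememev
Palindrome = Yes


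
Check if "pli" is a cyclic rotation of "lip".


Word: "lip", Candidate: "pli"
Method: check if candidate is substring of word+word
"liplip" contains "pli"? Yes
Is rotation = Yes


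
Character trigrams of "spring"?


Word: "spring" (length 6)
Number of trigrams = 6 - 3 + 1 = 4
  Position 0: "spr"
  Position 1: "pri"
  Position 2: "rin"
  Position 3: "ing"
Trigrams = "spr", "pri", "rin", "ing"


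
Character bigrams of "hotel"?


Word: "hotel" (length 5)
Number of bigrams = 5 - 2 + 1 = 4
  Position 0: "ho"
  Position 1: "ot"
  Position 2: "te"
  Position 3: "el"
Bigrams = "ho", "ot", "te", "el"


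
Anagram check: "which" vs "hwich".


Word 1: "which" → sorted: chhiw
Word 2: "hwich" → sorted: chhiw
Same letters? chhiw == chhiw
Anagram = Yes


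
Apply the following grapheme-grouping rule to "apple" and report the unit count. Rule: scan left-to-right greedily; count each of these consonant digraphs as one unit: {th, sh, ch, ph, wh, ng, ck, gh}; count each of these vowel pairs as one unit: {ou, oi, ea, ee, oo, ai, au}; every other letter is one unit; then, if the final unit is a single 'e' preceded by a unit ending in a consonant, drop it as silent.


Word: "apple" (5 letters)
Left-to-right scan:
  [1] 'a' (letter)
  [2] 'p' (letter)
  [3] 'p' (letter)
  [4] 'l' (letter)
  [5] 'e' (letter)
Units from scan: 5
Final unit is 'e' after a consonant -> drop as silent (-1)
Sound units = 4 units


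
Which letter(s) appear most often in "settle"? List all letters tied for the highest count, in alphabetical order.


Word: "settle"
Letter counts:
  'e': 2
  'l': 1
  's': 1
  't': 2
Maximum count = 2
Most frequent = 'e', 't' (2 times each)


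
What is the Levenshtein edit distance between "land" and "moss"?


Word 1: "land" (length 4)
Word 2: "moss" (length 4)
One optimal edit sequence (insert/delete/substitute each cost 1):
  1. substitute 'l' -> 'm'  (+1)
  2. substitute 'a' -> 'o'  (+1)
  3. substitute 'n' -> 's'  (+1)
  4. substitute 'd' -> 's'  (+1)
Total edit operations: 4
Edit distance = 4


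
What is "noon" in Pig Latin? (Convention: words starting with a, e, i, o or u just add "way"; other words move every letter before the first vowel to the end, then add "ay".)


Word: "noon"
Starts with consonant(s) → move to end, add 'ay'
Consonant cluster: "n"
Pig Latin = "oonnay"


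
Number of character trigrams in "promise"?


Word: "promise" (length 7)
Number of 3-grams = length - 3 + 1 = 7 - 3 + 1
= 5


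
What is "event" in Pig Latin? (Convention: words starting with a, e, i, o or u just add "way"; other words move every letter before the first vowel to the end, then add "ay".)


Word: "event"
Starts with vowel → add 'way'
Pig Latin = "eventway"


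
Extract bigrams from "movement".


Word: "movement" (length 8)
Number of bigrams = 8 - 2 + 1 = 7
  Position 0: "mo"
  Position 1: "ov"
  Position 2: "ve"
  Position 3: "em"
  Position 4: "me"
  Position 5: "en"
  Position 6: "nt"
Bigrams = "mo", "ov", "ve", "em", "me", "en", "nt"


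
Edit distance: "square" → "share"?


Word 1: "square" (length 6)
Word 2: "share" (length 5)
One optimal edit sequence (insert/delete/substitute each cost 1):
  1. keep 's'
  2. delete 'q'  (+1)
  3. substitute 'u' -> 'h'  (+1)
  4. keep 'a'
  5. keep 'r'
  6. keep 'e'
Total edit operations: 2
Edit distance = 2


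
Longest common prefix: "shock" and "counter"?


Word 1: "shock"
Word 2: "counter"
Comparing from start:
  Pos 0: 's' != 'c' (stop)
LCP = "" (length 0)


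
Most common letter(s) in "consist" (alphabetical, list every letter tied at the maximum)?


Word: "consist"
Letter counts:
  'c': 1
  'i': 1
  'n': 1
  'o': 1
  's': 2
  't': 1
Maximum count = 2
Most frequent = 's' (2 times each)


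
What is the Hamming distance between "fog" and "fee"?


Comparing character by character (same length = 3):
  Pos 0: 'f' vs 'f' =
  Pos 1: 'o' vs 'e' !=
  Pos 2: 'g' vs 'e' !=
Hamming distance = 2


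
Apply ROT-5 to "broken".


Word: "broken"
Shift: 5
Each letter → (letter + shift) mod 26:
  'b' (1) + 5 = 6 → 'g'
  'r' (17) + 5 = 22 → 'w'
  'o' (14) + 5 = 19 → 't'
  'k' (10) + 5 = 15 → 'p'
  'e' (4) + 5 = 9 → 'j'
  'n' (13) + 5 = 18 → 's'
Result = "gwtpjs"


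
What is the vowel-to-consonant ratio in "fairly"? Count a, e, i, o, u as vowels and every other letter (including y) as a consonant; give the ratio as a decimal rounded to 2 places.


Word: "fairly"
Vowels (a,e,i,o,u): 2
Consonants: 4
Ratio = 2/4
= 0.50


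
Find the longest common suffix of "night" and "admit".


Word 1: "night"
Word 2: "admit"
Comparing from end:
  Pos -1: 't' == 't'
  Pos -2: 'h' != 'i' (stop)
LCS = "t" (length 1)


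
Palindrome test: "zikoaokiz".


Word: "zikoaokiz"
Reversed: "zikoaokiz"
Forward == Backward? zikoaokiz == zikoaokiz
Palindrome = Yes


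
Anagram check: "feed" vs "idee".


Word 1: "feed" → sorted: deef
Word 2: "idee" → sorted: deei
Same letters? deef != deei
Anagram = No


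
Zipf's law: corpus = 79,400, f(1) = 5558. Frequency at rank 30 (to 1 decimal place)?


Zipf's law: f(r) = f(1) / r
f(1) = 5558
f(30) = 5558 / 30
= 185.3 occurrences


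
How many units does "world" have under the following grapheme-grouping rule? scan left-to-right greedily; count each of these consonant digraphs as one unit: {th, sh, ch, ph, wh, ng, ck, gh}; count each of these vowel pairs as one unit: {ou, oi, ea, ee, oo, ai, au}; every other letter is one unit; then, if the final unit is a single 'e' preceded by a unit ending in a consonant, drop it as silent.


Word: "world" (5 letters)
Left-to-right scan:
  1. 'w' (letter)
  2. 'o' (letter)
  3. 'r' (letter)
  4. 'l' (letter)
  5. 'd' (letter)
Units from scan: 5
Sound units = 5 units


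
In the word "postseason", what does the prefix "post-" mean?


Prefix: post-
As in: postseason -> post- + season
Meaning = after


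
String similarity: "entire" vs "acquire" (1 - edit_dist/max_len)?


Word 1: "entire" (length 6)
Word 2: "acquire" (length 7)
One optimal edit sequence:
  1. insert 'a'  (+1)
  2. substitute 'e' -> 'c'  (+1)
  3. substitute 'n' -> 'q'  (+1)
  4. substitute 't' -> 'u'  (+1)
  5. keep 'i'
  6. keep 'r'
  7. keep 'e'
Edit distance = 4
Max length = max(6, 7) = 7
Similarity = 1 - 4/7
= 0.4286


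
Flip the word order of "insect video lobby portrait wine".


Original: "insect video lobby portrait wine"
Words (1..n): insect | video | lobby | portrait | wine
Reversed (n..1): wine | portrait | lobby | video | insect
Result = "wine portrait lobby video insect"


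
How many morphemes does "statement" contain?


Word: "statement"
Morphemes: state + -ment
Each morpheme carries meaning
= 2 morphemes


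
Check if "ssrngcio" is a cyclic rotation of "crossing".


Word: "crossing", Candidate: "ssrngcio"
Method: check if candidate is substring of word+word
"crossingcrossing" contains "ssrngcio"? No
Is rotation = No


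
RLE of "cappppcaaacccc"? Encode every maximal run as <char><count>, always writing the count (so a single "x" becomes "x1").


String: "cappppcaaacccc"
Scanning for consecutive runs:
  'c' x 1
  'a' x 1
  'p' x 4
  'c' x 1
  'a' x 3
  'c' x 4
RLE = "c1a1p4c1a3c4"


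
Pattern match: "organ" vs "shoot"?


Pattern of "organ": [0, 1, 2, 3, 4]
Pattern of "shoot": [0, 1, 2, 2, 3]
Patterns do not match
Same pattern = No


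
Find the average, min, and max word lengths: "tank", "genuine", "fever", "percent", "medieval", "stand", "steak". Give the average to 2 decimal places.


Lengths: "tank"=4, "genuine"=7, "fever"=5, "percent"=7, "medieval"=8, "stand"=5, "steak"=5
Sum = 41, Count = 7
Average = 41/7 = 5.86
= avg=5.86, min=4, max=8


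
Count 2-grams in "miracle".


Word: "miracle" (length 7)
Number of 2-grams = length - 2 + 1 = 7 - 2 + 1
= 6


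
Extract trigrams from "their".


Word: "their" (length 5)
Number of trigrams = 5 - 3 + 1 = 3
  Position 0: "the"
  Position 1: "hei"
  Position 2: "eir"
Trigrams = "the", "hei", "eir"


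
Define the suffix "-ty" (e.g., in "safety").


Suffix: -ty
Example: safety = safe + -ty
Meaning = quality of


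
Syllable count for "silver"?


Word: "silver"
Syllable breakdown: sil | ver
Counting: 2 parts
= 2 syllables


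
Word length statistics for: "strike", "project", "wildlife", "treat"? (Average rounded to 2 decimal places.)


Lengths: "strike"=6, "project"=7, "wildlife"=8, "treat"=5
Sum = 26, Count = 4
Average = 26/4 = 6.50
= avg=6.50, min=5, max=8


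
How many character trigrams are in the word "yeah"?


Word: "yeah" (length 4)
Number of 3-grams = length - 3 + 1 = 4 - 3 + 1
= 2


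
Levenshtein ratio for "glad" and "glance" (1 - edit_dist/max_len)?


Word 1: "glad" (length 4)
Word 2: "glance" (length 6)
One optimal edit sequence:
  1. keep 'g'
  2. keep 'l'
  3. keep 'a'
  4. insert 'n'  (+1)
  5. insert 'c'  (+1)
  6. substitute 'd' -> 'e'  (+1)
Edit distance = 3
Max length = max(4, 6) = 6
Similarity = 1 - 3/6
= 0.5000


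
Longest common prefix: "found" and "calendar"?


Word 1: "found"
Word 2: "calendar"
Comparing from start:
  Pos 0: 'f' != 'c' (stop)
LCP = "" (length 0)


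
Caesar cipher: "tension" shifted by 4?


Word: "tension"
Shift: 4
Each letter → (letter + shift) mod 26:
  't' (19) + 4 = 23 → 'x'
  'e' (4) + 4 = 8 → 'i'
  'n' (13) + 4 = 17 → 'r'
  's' (18) + 4 = 22 → 'w'
  'i' (8) + 4 = 12 → 'm'
  'o' (14) + 4 = 18 → 's'
  'n' (13) + 4 = 17 → 'r'
Result = "xirwmsr"


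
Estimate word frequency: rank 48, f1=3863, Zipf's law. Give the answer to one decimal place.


Zipf's law: f(r) = f(1) / r
f(1) = 3863
f(48) = 3863 / 48
= 80.5 occurrences


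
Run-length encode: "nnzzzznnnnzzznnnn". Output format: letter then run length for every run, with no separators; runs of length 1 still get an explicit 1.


String: "nnzzzznnnnzzznnnn"
Scanning for consecutive runs:
  'n' x 2
  'z' x 4
  'n' x 4
  'z' x 3
  'n' x 4
RLE = "n2z4n4z3n4"


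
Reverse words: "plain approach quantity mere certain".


Original: "plain approach quantity mere certain"
Words (1..n): plain | approach | quantity | mere | certain
Reversed (n..1): certain | mere | quantity | approach | plain
Result = "certain mere quantity approach plain"


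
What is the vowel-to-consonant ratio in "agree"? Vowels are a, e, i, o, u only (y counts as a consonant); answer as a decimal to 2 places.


Word: "agree"
Vowels (a,e,i,o,u): 3
Consonants: 2
Ratio = 3/2
= 1.50


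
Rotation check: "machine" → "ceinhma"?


Word: "machine", Candidate: "ceinhma"
Method: check if candidate is substring of word+word
"machinemachine" contains "ceinhma"? No
Is rotation = No


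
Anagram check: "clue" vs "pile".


Word 1: "clue" → sorted: celu
Word 2: "pile" → sorted: eilp
Same letters? celu != eilp
Anagram = No


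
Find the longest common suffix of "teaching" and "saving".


Word 1: "teaching"
Word 2: "saving"
Comparing from end:
  Pos -1: 'g' == 'g'
  Pos -2: 'n' == 'n'
  Pos -3: 'i' == 'i'
  Pos -4: 'h' != 'v' (stop)
LCS = "ing" (length 3)


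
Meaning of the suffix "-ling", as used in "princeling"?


Suffix: -ling
Example: princeling = prince + -ling
Meaning = small / young


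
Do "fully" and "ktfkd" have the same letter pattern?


Pattern of "fully": [0, 1, 2, 2, 3]
Pattern of "ktfkd": [0, 1, 2, 0, 3]
Patterns do not match
Same pattern = No


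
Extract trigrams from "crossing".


Word: "crossing" (length 8)
Number of trigrams = 8 - 3 + 1 = 6
  Position 0: "cro"
  Position 1: "ros"
  Position 2: "oss"
  Position 3: "ssi"
  Position 4: "sin"
  Position 5: "ing"
Trigrams = "cro", "ros", "oss", "ssi", "sin", "ing"


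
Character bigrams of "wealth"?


Word: "wealth" (length 6)
Number of bigrams = 6 - 2 + 1 = 5
  Position 0: "we"
  Position 1: "ea"
  Position 2: "al"
  Position 3: "lt"
  Position 4: "th"
Bigrams = "we", "ea", "al", "lt", "th"


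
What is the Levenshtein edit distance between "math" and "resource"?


Word 1: "math" (length 4)
Word 2: "resource" (length 8)
One optimal edit sequence (insert/delete/substitute each cost 1):
  1. insert 'r'  (+1)
  2. insert 'e'  (+1)
  3. insert 's'  (+1)
  4. insert 'o'  (+1)
  5. substitute 'm' -> 'u'  (+1)
  6. substitute 'a' -> 'r'  (+1)
  7. substitute 't' -> 'c'  (+1)
  8. substitute 'h' -> 'e'  (+1)
Total edit operations: 8
Edit distance = 8


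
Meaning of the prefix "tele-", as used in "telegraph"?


Prefix: tele-
Example: telegraph (tele- + graph)
Meaning = distant


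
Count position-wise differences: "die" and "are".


Comparing character by character (same length = 3):
  Pos 0: 'd' vs 'a' !=
  Pos 1: 'i' vs 'r' !=
  Pos 2: 'e' vs 'e' =
Hamming distance = 2


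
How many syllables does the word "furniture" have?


Word: "furniture"
Syllable breakdown: fur-ni-ture
Counting: 3 parts
= 3 syllables


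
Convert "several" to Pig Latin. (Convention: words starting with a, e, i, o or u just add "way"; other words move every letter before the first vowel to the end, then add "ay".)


Word: "several"
Starts with consonant(s) → move to end, add 'ay'
Consonant cluster: "s"
Pig Latin = "everalsay"


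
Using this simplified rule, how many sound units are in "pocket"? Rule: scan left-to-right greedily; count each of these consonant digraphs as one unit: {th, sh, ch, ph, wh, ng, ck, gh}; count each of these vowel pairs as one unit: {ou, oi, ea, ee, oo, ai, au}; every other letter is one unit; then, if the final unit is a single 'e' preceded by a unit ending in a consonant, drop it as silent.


Word: "pocket" (6 letters)
Left-to-right scan:
  [1] 'p' (letter)
  [2] 'o' (letter)
  [3] 'ck' (digraph)
  [4] 'e' (letter)
  [5] 't' (letter)
Units from scan: 5
Sound units = 5 units


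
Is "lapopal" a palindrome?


Word: "lapopal"
Reversed: "lapopal"
Forward == Backward? lapopal == lapopal
Palindrome = Yes


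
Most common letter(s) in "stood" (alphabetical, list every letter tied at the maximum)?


Word: "stood"
Letter counts:
  'd': 1
  'o': 2
  's': 1
  't': 1
Maximum count = 2
Most frequent = 'o' (2 times each)


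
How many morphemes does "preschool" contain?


Word: "preschool"
Morphemes: pre- + school
Each morpheme carries meaning
= 2 morphemes


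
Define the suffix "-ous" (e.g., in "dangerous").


Suffix: -ous
As in: dangerous -> danger + -ous
Meaning = having quality of


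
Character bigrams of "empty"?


Word: "empty" (length 5)
Number of bigrams = 5 - 2 + 1 = 4
  Position 0: "em"
  Position 1: "mp"
  Position 2: "pt"
  Position 3: "ty"
Bigrams = "em", "mp", "pt", "ty"


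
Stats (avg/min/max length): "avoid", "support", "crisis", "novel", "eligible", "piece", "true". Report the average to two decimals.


Lengths: "avoid"=5, "support"=7, "crisis"=6, "novel"=5, "eligible"=8, "piece"=5, "true"=4
Sum = 40, Count = 7
Average = 40/7 = 5.71
= avg=5.71, min=4, max=8


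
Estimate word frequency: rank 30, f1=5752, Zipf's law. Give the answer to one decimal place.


Zipf's law: f(r) = f(1) / r
f(1) = 5752
f(30) = 5752 / 30
= 191.7 occurrences


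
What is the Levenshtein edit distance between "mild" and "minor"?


Word 1: "mild" (length 4)
Word 2: "minor" (length 5)
One optimal edit sequence (insert/delete/substitute each cost 1):
  1. keep 'm'
  2. keep 'i'
  3. insert 'n'  (+1)
  4. substitute 'l' -> 'o'  (+1)
  5. substitute 'd' -> 'r'  (+1)
Total edit operations: 3
Edit distance = 3


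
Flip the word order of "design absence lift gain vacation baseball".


Original: "design absence lift gain vacation baseball"
Words (1..n): design | absence | lift | gain | vacation | baseball
Reversed (n..1): baseball | vacation | gain | lift | absence | design
Result = "baseball vacation gain lift absence design"


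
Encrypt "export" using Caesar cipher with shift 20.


Word: "export"
Shift: 20
Each letter → (letter + shift) mod 26:
  'e' (4) + 20 = 24 → 'y'
  'x' (23) + 20 = 17 → 'r'
  'p' (15) + 20 = 9 → 'j'
  'o' (14) + 20 = 8 → 'i'
  'r' (17) + 20 = 11 → 'l'
  't' (19) + 20 = 13 → 'n'
Result = "yrjiln"


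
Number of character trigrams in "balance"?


Word: "balance" (length 7)
Number of 3-grams = length - 3 + 1 = 7 - 3 + 1
= 5


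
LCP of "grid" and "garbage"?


Word 1: "grid"
Word 2: "garbage"
Comparing from start:
  Pos 0: 'g' == 'g'
  Pos 1: 'r' != 'a' (stop)
LCP = "g" (length 1)


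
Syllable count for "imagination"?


Word: "imagination"
Syllable breakdown: i / mag / i / na / tion
Counting: 5 parts
= 5 syllables


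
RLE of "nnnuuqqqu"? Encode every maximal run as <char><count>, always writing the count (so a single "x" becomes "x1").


String: "nnnuuqqqu"
Scanning for consecutive runs:
  'n' x 3
  'u' x 2
  'q' x 3
  'u' x 1
RLE = "n3u2q3u1"


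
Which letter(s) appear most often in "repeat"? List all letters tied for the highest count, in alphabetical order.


Word: "repeat"
Letter counts:
  'a': 1
  'e': 2
  'p': 1
  'r': 1
  't': 1
Maximum count = 2
Most frequent = 'e' (2 times each)


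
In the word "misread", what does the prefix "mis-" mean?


Prefix: mis-
As in: misread -> mis- + read
Meaning = wrongly


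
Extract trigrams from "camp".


Word: "camp" (length 4)
Number of trigrams = 4 - 3 + 1 = 2
  Position 0: "cam"
  Position 1: "amp"
Trigrams = "cam", "amp"


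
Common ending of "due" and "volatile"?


Word 1: "due"
Word 2: "volatile"
Comparing from end:
  Pos -1: 'e' == 'e'
  Pos -2: 'u' != 'l' (stop)
LCS = "e" (length 1)


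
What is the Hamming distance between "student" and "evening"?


Comparing character by character (same length = 7):
  Pos 0: 's' vs 'e' !=
  Pos 1: 't' vs 'v' !=
  Pos 2: 'u' vs 'e' !=
  Pos 3: 'd' vs 'n' !=
  Pos 4: 'e' vs 'i' !=
  Pos 5: 'n' vs 'n' =
  Pos 6: 't' vs 'g' !=
Hamming distance = 6


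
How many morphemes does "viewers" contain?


Word: "viewers"
Morphemes: view / -er / -s
Each morpheme carries meaning
= 3 morphemes


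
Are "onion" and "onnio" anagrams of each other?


Word 1: "onion" → sorted: innoo
Word 2: "onnio" → sorted: innoo
Same letters? innoo == innoo
Anagram = Yes


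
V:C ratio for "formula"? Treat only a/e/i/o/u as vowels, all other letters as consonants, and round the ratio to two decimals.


Word: "formula"
Vowels (a,e,i,o,u): 3
Consonants: 4
Ratio = 3/4
= 0.75


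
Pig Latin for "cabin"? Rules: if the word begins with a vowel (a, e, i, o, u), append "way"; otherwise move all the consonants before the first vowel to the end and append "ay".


Word: "cabin"
Starts with consonant(s) → move to end, add 'ay'
Consonant cluster: "c"
Pig Latin = "abincay"


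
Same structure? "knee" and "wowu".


Pattern of "knee": [0, 1, 2, 2]
Pattern of "wowu": [0, 1, 0, 2]
Patterns do not match
Same pattern = No
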